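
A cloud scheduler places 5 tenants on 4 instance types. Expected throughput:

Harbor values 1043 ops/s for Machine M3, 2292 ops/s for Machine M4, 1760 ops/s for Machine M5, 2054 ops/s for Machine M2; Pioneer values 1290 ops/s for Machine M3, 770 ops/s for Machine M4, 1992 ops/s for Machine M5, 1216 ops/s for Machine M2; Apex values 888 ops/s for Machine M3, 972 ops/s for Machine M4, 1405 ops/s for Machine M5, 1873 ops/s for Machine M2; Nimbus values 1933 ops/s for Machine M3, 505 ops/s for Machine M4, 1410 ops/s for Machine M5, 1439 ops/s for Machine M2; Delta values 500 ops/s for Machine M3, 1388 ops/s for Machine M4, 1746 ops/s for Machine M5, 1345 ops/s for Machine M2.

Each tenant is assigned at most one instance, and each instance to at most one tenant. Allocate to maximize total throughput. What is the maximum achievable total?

This is the linear assignment problem.
Optimal: Nimbus→Machine M3 (1933 ops/s), Harbor→Machine M4 (2292 ops/s), Pioneer→Machine M5 (1992 ops/s), Apex→Machine M2 (1873 ops/s) — total 1933+2292+1992+1873 = 8090 ops/s.

Maximum total: 8090 ops/s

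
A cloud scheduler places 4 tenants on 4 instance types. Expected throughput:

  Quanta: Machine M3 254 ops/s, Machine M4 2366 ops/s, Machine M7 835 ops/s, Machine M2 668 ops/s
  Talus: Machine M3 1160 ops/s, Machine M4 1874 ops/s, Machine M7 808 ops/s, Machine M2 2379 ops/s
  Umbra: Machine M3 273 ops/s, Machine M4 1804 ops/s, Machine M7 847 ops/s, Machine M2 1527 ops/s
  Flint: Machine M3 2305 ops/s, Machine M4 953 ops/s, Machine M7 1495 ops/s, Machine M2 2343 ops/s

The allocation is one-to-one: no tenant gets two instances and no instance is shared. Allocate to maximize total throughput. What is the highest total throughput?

Optimal: Quanta→Machine M4 (2366 ops/s), Talus→Machine M2 (2379 ops/s), Umbra→Machine M7 (847 ops/s), Flint→Machine M3 (2305 ops/s) — total 2366+2379+847+2305 = 7897 ops/s.

Maximum total: 7897 ops/s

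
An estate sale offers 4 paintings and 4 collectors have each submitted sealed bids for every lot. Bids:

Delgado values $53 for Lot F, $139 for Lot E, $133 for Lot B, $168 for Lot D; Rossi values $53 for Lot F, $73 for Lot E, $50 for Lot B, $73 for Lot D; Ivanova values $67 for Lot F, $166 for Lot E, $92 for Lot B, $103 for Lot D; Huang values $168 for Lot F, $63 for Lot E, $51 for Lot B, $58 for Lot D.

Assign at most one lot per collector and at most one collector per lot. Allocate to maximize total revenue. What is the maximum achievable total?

Max total: $552

Treat this as an assignment problem: match each collector to one lot.
Optimal: Delgado→Lot D ($168), Rossi→Lot B ($50), Ivanova→Lot E ($166), Huang→Lot F ($168) — total 168+50+166+168 = $552.
Column-greedy (each lot in turn goes to its best remaining collector) gives $540, worse by 12.
Next-best assignment: Delgado→Lot B, Rossi→Lot D, Ivanova→Lot E, Huang→Lot F = $540.
Swapping Ivanova↔Rossi (Ivanova→Lot B $92, Rossi→Lot E $73) loses 51.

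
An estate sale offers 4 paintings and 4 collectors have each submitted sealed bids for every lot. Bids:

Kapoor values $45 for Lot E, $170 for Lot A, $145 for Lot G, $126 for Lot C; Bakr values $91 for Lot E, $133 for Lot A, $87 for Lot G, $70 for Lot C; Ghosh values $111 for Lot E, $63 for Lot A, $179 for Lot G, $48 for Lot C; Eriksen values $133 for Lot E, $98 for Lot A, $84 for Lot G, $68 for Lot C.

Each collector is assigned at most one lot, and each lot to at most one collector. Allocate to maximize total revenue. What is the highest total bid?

Max total: $571

Optimal: Kapoor→Lot C ($126), Bakr→Lot A ($133), Ghosh→Lot G ($179), Eriksen→Lot E ($133) — total 126+133+179+133 = $571.
Max-entry greedy (repeatedly take the single best remaining cell) gives $552, worse by 19.
Swapping Eriksen↔Ghosh (Eriksen→Lot G $84, Ghosh→Lot E $111) loses 117.
Checked against all permutations: $571 is optimal.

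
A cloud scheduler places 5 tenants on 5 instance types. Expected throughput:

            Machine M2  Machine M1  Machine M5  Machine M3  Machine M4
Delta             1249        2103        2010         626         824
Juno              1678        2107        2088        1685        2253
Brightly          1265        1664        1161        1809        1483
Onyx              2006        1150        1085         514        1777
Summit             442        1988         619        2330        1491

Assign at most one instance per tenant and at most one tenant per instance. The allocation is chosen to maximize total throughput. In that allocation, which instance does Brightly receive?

Brightly receives Machine M1.

Optimal: Delta→Machine M5 (2010 ops/s), Juno→Machine M4 (2253 ops/s), Brightly→Machine M1 (1664 ops/s), Onyx→Machine M2 (2006 ops/s), Summit→Machine M3 (2330 ops/s) — total 2010+2253+1664+2006+2330 = 10263 ops/s.
Row-greedy (each tenant in turn takes its best remaining instance) gives 8790 ops/s, worse by 1473.
Swapping Onyx↔Juno (Onyx→Machine M4 1777 ops/s, Juno→Machine M2 1678 ops/s) loses 804.
Checked against all permutations: 10263 ops/s is optimal.
Brightly's own top instance is Machine M3 (1809 ops/s), but forcing Brightly→Machine M3 and reassigning the rest optimally gives only 10066 ops/s — worse by 197.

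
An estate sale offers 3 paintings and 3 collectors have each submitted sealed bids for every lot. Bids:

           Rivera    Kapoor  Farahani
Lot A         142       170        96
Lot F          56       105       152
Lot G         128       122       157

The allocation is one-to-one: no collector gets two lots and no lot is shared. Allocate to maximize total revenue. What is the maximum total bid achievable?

Maximum total: $450

This is the linear assignment problem.
Optimal: Rivera→Lot G ($128), Kapoor→Lot A ($170), Farahani→Lot F ($152) — total 128+170+152 = $450.
Row-greedy (each collector in turn takes its best remaining lot) gives $416, worse by 34.
Next-best assignment: Rivera→Lot A, Kapoor→Lot G, Farahani→Lot F = $416.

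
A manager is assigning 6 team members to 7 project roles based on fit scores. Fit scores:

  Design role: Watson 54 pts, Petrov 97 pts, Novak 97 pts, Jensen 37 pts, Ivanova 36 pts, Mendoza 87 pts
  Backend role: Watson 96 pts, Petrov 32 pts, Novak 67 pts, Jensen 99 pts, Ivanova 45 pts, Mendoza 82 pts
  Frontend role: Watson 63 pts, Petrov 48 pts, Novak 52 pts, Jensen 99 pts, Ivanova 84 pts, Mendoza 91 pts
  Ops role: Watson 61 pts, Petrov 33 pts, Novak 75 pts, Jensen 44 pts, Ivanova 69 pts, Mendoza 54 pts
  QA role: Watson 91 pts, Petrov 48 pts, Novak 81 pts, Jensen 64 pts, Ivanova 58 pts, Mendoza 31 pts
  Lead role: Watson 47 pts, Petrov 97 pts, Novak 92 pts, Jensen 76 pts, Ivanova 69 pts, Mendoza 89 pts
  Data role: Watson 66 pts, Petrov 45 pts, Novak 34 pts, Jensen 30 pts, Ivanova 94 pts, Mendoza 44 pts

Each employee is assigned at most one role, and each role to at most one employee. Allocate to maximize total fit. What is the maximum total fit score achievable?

Optimal: Watson→QA role (91 pts), Petrov→Lead role (97 pts), Novak→Design role (97 pts), Jensen→Backend role (99 pts), Ivanova→Data role (94 pts), Mendoza→Frontend role (91 pts) — total 91+97+97+99+94+91 = 569 pts.
Swapping Novak↔Mendoza (Novak→Frontend role 52 pts, Mendoza→Design role 87 pts) loses 49.
Every other assignment is strictly worse.

Max total: 569 pts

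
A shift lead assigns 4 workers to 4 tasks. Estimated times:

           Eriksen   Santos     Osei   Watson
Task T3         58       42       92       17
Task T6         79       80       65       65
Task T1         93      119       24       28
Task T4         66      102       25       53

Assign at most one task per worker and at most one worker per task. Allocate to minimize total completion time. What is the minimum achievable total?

Treat this as an assignment problem: match each worker to one task.
Optimal: Eriksen→Task T6 (79 min), Santos→Task T3 (42 min), Osei→Task T4 (25 min), Watson→Task T1 (28 min) — total 79+42+25+28 = 174 min.
Min-entry greedy (repeatedly take the single cheapest remaining cell) gives 187 min, worse by 13.
Next-best assignment: Eriksen→Task T4, Santos→Task T6, Osei→Task T1, Watson→Task T3 = 187 min.
Swapping Osei↔Watson (Osei→Task T1 24 min, Watson→Task T4 53 min) adds 24.

Min total: 174 min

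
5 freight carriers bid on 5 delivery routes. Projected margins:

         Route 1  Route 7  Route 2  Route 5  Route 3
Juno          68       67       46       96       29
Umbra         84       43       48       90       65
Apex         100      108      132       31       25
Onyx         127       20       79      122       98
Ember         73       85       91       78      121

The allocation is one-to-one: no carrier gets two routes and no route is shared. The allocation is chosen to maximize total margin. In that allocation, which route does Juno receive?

Juno receives Route 7.

Optimal: Juno→Route 7 ($67k), Umbra→Route 5 ($90k), Apex→Route 2 ($132k), Onyx→Route 1 ($127k), Ember→Route 3 ($121k) — total 67+90+132+127+121 = $537k.
Max-entry greedy (repeatedly take the single best remaining cell) gives $519k, worse by 18.
Next-best assignment: Juno→Route 7, Umbra→Route 1, Apex→Route 2, Onyx→Route 5, Ember→Route 3 = $526k.
Juno's own top route is Route 5 ($96k), but forcing Juno→Route 5 and reassigning the rest optimally gives only $519k — worse by 18.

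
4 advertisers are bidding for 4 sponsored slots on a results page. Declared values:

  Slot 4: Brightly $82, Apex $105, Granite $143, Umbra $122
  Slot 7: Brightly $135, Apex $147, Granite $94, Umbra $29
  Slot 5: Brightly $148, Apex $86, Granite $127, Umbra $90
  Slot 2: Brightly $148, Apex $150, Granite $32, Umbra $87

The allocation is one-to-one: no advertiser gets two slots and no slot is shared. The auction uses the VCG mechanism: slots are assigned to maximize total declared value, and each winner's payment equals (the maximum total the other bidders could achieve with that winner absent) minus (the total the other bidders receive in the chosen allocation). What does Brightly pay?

Efficient allocation: Brightly→Slot 2 ($148), Apex→Slot 7 ($147), Granite→Slot 5 ($127), Umbra→Slot 4 ($122); total welfare W = $544.
Brightly receives Slot 2 at value $148, so the others get W − 148 = $396.
Without Brightly: best allocation of the remaining 3 bidders over all 4 slots is Apex→Slot 2 ($150), Granite→Slot 5 ($127), Umbra→Slot 4 ($122), total $399.
VCG payment = (others' best without Brightly) − (others' welfare with Brightly) = 399 − 396 = $3.

Brightly pays $3.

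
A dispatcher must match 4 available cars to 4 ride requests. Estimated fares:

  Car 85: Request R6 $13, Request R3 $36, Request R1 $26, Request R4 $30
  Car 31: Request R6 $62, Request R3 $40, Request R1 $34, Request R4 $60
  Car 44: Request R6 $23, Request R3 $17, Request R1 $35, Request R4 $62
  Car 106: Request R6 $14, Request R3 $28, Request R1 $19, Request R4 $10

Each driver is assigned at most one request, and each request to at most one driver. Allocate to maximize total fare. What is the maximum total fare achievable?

Max total: $179

Treat this as an assignment problem: match each driver to one request.
Optimal: Car 85→Request R3 ($36), Car 31→Request R6 ($62), Car 44→Request R4 ($62), Car 106→Request R1 ($19) — total 36+62+62+19 = $179.
Column-greedy (each request in turn goes to its best remaining driver) gives $143, worse by 36.
Next-best assignment: Car 85→Request R1, Car 31→Request R6, Car 44→Request R4, Car 106→Request R3 = $178.
Swapping Car 85↔Car 31 (Car 85→Request R6 $13, Car 31→Request R3 $40) loses 45.
Every other assignment is strictly worse.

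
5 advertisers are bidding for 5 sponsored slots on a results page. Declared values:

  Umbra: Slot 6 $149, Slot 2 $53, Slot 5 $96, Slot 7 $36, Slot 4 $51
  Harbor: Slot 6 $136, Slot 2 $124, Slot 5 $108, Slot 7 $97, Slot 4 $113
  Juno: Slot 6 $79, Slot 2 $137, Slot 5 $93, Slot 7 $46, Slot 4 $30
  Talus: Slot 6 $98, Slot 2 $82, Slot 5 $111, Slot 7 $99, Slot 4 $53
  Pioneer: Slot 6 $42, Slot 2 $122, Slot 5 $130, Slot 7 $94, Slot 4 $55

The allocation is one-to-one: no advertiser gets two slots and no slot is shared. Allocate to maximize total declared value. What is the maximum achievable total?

Maximum total: $628

Optimal: Umbra→Slot 6 ($149), Harbor→Slot 4 ($113), Juno→Slot 2 ($137), Talus→Slot 7 ($99), Pioneer→Slot 5 ($130) — total 149+113+137+99+130 = $628.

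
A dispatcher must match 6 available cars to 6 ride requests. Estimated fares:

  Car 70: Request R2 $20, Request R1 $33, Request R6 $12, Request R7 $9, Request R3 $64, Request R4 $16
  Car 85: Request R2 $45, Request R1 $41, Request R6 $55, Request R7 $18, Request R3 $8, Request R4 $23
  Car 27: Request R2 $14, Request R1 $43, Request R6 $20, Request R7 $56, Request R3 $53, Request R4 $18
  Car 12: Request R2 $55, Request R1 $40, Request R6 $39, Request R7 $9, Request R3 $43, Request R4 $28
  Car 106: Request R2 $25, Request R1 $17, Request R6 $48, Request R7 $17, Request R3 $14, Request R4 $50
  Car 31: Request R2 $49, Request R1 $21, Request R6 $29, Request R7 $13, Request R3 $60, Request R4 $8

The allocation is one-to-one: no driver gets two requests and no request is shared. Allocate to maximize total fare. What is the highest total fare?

Maximum total: $314

Treat this as an assignment problem: match each driver to one request.
Optimal: Car 70→Request R3 ($64), Car 85→Request R6 ($55), Car 27→Request R7 ($56), Car 12→Request R1 ($40), Car 106→Request R4 ($50), Car 31→Request R2 ($49) — total 64+55+56+40+50+49 = $314.
Max-entry greedy (repeatedly take the single best remaining cell) gives $301, worse by 13.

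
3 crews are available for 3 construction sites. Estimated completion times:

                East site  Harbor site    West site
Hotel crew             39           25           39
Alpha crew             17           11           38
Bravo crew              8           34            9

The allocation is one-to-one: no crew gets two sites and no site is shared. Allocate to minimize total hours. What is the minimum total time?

Minimum total: 51 hours

Optimal: Hotel crew→Harbor site (25 hours), Alpha crew→East site (17 hours), Bravo crew→West site (9 hours) — total 25+17+9 = 51 hours.
Column-greedy (each site in turn goes to its cheapest remaining crew) gives 58 hours, worse by 7.
Checked against all permutations: 51 hours is optimal.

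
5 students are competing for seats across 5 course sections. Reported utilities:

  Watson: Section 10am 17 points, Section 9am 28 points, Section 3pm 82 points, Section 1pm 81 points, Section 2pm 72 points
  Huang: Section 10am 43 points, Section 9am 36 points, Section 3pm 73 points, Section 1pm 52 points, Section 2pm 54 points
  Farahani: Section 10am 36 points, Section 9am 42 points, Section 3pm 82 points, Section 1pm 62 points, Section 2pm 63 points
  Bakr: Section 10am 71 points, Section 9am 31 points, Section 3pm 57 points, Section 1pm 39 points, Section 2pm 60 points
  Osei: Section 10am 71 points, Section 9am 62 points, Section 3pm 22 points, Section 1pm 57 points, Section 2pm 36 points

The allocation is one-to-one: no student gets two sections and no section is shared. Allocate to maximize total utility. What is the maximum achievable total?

Maximum total: 350 points

Optimal: Watson→Section 1pm (81 points), Huang→Section 3pm (73 points), Farahani→Section 2pm (63 points), Bakr→Section 10am (71 points), Osei→Section 9am (62 points) — total 81+73+63+71+62 = 350 points.
Max-entry greedy (repeatedly take the single best remaining cell) gives 330 points, worse by 20.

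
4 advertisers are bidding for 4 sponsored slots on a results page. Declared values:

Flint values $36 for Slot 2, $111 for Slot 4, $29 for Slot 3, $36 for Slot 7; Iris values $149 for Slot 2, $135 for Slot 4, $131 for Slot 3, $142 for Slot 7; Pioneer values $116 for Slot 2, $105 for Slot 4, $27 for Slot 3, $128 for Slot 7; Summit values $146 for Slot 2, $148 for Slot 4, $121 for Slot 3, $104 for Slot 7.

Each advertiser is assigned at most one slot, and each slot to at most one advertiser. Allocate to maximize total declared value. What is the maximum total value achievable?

Optimal: Flint→Slot 4 ($111), Iris→Slot 3 ($131), Pioneer→Slot 7 ($128), Summit→Slot 2 ($146) — total 111+131+128+146 = $516.
Max-entry greedy (repeatedly take the single best remaining cell) gives $454, worse by 62.
Next-best assignment: Flint→Slot 4, Iris→Slot 2, Pioneer→Slot 7, Summit→Slot 3 = $509.
Swapping Pioneer↔Summit (Pioneer→Slot 2 $116, Summit→Slot 7 $104) loses 54.
No other one-to-one assignment exceeds $516.

Max total: $516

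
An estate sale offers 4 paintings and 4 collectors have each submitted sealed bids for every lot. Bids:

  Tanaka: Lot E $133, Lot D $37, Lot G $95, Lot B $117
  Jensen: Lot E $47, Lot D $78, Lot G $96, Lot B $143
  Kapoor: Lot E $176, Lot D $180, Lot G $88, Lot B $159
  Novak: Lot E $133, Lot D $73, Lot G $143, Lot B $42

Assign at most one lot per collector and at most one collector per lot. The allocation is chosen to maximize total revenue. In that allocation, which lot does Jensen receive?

Jensen receives Lot B.

Optimal: Tanaka→Lot E ($133), Jensen→Lot B ($143), Kapoor→Lot D ($180), Novak→Lot G ($143) — total 133+143+180+143 = $599.
Column-greedy (each lot in turn goes to its best remaining collector) gives $514, worse by 85.
Next-best assignment: Tanaka→Lot G, Jensen→Lot B, Kapoor→Lot D, Novak→Lot E = $551.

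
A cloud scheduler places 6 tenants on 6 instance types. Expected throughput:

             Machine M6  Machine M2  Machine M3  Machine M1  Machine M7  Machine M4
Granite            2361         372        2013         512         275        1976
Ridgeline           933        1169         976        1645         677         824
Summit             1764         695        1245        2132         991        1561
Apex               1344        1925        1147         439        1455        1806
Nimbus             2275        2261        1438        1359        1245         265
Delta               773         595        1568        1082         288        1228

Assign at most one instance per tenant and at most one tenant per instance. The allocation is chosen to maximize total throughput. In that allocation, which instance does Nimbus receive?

Treat this as an assignment problem: match each tenant to one instance.
Optimal: Granite→Machine M6 (2361 ops/s), Ridgeline→Machine M1 (1645 ops/s), Summit→Machine M4 (1561 ops/s), Apex→Machine M7 (1455 ops/s), Nimbus→Machine M2 (2261 ops/s), Delta→Machine M3 (1568 ops/s) — total 2361+1645+1561+1455+2261+1568 = 10851 ops/s.
Column-greedy (each instance in turn goes to its best remaining tenant) gives 10601 ops/s, worse by 250.
Next-best assignment: Granite→Machine M6, Ridgeline→Machine M7, Summit→Machine M1, Apex→Machine M4, Nimbus→Machine M2, Delta→Machine M3 = 10805 ops/s.
Swapping Delta↔Apex (Delta→Machine M7 288 ops/s, Apex→Machine M3 1147 ops/s) loses 1588.
Nimbus's own top instance is Machine M6 (2275 ops/s), but forcing Nimbus→Machine M6 and reassigning the rest optimally gives only 10575 ops/s — worse by 276.

Nimbus receives Machine M2.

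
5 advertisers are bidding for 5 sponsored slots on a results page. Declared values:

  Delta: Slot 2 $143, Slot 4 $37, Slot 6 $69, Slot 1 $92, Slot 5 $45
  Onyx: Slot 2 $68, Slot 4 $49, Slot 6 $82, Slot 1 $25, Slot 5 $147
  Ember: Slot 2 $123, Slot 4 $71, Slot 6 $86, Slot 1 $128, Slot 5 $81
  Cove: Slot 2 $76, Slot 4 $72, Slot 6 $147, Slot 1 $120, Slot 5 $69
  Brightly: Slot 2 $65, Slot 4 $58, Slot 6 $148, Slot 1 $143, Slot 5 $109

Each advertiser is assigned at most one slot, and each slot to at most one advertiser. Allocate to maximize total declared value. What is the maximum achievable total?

This is the linear assignment problem.
Optimal: Delta→Slot 2 ($143), Onyx→Slot 5 ($147), Ember→Slot 4 ($71), Cove→Slot 6 ($147), Brightly→Slot 1 ($143) — total 143+147+71+147+143 = $651.
Row-greedy (each advertiser in turn takes its best remaining slot) gives $623, worse by 28.
Swapping Ember↔Delta (Ember→Slot 2 $123, Delta→Slot 4 $37) loses 54.

Maximum total: $651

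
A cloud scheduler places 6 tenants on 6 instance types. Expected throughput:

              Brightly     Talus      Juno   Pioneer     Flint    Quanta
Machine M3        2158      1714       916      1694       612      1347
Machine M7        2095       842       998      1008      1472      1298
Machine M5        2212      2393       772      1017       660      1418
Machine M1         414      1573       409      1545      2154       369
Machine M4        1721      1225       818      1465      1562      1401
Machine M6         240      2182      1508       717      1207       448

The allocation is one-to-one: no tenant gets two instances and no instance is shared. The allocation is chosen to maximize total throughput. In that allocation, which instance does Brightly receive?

This is the linear assignment problem.
Optimal: Brightly→Machine M7 (2095 ops/s), Talus→Machine M5 (2393 ops/s), Juno→Machine M6 (1508 ops/s), Pioneer→Machine M3 (1694 ops/s), Flint→Machine M1 (2154 ops/s), Quanta→Machine M4 (1401 ops/s) — total 2095+2393+1508+1694+2154+1401 = 11245 ops/s.
Row-greedy (each tenant in turn takes its best remaining instance) gives 10641 ops/s, worse by 604.
Brightly's own top instance is Machine M5 (2212 ops/s), but forcing Brightly→Machine M5 and reassigning the rest optimally gives only 10641 ops/s — worse by 604.

Brightly receives Machine M7.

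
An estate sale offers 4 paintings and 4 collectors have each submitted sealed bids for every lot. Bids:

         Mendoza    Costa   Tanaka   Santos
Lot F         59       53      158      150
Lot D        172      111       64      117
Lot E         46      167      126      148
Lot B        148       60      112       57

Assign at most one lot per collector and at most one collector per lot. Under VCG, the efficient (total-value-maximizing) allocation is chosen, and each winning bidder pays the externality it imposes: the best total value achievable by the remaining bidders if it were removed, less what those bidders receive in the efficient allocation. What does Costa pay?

Efficient allocation: Mendoza→Lot D ($172), Costa→Lot E ($167), Tanaka→Lot B ($112), Santos→Lot F ($150); total welfare W = $601.
Costa receives Lot E at value $167, so the others get W − 167 = $434.
Without Costa: best allocation of the remaining 3 bidders over all 4 lots is Mendoza→Lot D ($172), Tanaka→Lot F ($158), Santos→Lot E ($148), total $478.
VCG payment = (others' best without Costa) − (others' welfare with Costa) = 478 − 434 = $44.

Costa pays $44.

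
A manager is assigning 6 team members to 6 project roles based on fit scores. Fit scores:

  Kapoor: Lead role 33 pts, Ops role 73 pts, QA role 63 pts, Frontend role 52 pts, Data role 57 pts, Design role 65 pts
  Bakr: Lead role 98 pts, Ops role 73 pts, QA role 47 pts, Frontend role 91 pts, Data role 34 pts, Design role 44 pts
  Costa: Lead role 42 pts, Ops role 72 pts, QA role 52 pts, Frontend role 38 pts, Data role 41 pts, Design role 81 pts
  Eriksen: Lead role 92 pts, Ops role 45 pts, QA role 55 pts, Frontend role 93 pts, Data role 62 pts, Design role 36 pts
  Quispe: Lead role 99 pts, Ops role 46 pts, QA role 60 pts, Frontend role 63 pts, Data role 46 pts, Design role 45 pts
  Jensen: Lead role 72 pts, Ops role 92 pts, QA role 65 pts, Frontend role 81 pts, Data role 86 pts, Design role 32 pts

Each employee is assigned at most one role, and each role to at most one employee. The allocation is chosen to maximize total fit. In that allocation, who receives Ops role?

Optimal: Kapoor→QA role (63 pts), Bakr→Ops role (73 pts), Costa→Design role (81 pts), Eriksen→Frontend role (93 pts), Quispe→Lead role (99 pts), Jensen→Data role (86 pts) — total 63+73+81+93+99+86 = 495 pts.
Column-greedy (each role in turn goes to its best remaining employee) gives 432 pts, worse by 63.
Bakr's own top role is Lead role (98 pts), but forcing Bakr→Lead role and reassigning the rest optimally gives only 491 pts — worse by 4.

Bakr receives Ops role.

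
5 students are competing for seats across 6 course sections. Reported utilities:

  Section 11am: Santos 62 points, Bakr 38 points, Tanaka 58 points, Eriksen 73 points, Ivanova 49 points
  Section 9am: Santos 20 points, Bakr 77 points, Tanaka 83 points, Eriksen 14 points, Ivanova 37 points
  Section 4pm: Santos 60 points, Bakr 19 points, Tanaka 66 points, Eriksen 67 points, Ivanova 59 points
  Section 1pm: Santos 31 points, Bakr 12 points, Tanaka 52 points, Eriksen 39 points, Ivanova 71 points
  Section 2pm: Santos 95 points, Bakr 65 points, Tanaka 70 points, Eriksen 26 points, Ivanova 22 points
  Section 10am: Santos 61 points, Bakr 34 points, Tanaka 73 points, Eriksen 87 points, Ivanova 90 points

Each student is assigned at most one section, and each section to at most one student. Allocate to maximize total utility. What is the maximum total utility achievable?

Max total: 401 points

Optimal: Santos→Section 2pm (95 points), Bakr→Section 9am (77 points), Tanaka→Section 4pm (66 points), Eriksen→Section 11am (73 points), Ivanova→Section 10am (90 points) — total 95+77+66+73+90 = 401 points.
Row-greedy (each student in turn takes its best remaining section) gives 389 points, worse by 12.
Next-best assignment: Santos→Section 2pm, Bakr→Section 9am, Tanaka→Section 4pm, Eriksen→Section 10am, Ivanova→Section 1pm = 396 points.
Swapping Tanaka↔Santos (Tanaka→Section 2pm 70 points, Santos→Section 4pm 60 points) loses 31.
Checked against all permutations: 401 points is optimal.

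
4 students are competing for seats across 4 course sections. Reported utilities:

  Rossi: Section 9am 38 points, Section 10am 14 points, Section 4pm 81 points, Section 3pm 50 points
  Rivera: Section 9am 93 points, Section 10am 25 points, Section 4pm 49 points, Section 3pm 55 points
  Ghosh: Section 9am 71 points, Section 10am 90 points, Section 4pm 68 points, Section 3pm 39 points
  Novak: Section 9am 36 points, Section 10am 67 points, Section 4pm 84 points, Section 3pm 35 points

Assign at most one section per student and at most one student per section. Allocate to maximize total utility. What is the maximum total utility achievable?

Maximum total: 317 points

Optimal: Rossi→Section 3pm (50 points), Rivera→Section 9am (93 points), Ghosh→Section 10am (90 points), Novak→Section 4pm (84 points) — total 50+93+90+84 = 317 points.
Next-best assignment: Rossi→Section 4pm, Rivera→Section 9am, Ghosh→Section 10am, Novak→Section 3pm = 299 points.
Checked against all permutations: 317 points is optimal.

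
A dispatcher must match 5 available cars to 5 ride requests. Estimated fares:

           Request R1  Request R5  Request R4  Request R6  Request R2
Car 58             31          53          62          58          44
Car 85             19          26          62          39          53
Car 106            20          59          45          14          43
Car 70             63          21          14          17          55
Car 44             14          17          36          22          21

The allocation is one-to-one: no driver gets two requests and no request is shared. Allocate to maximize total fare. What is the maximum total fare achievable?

Max total: $269

Treat this as an assignment problem: match each driver to one request.
Optimal: Car 58→Request R6 ($58), Car 85→Request R2 ($53), Car 106→Request R5 ($59), Car 70→Request R1 ($63), Car 44→Request R4 ($36) — total 58+53+59+63+36 = $269.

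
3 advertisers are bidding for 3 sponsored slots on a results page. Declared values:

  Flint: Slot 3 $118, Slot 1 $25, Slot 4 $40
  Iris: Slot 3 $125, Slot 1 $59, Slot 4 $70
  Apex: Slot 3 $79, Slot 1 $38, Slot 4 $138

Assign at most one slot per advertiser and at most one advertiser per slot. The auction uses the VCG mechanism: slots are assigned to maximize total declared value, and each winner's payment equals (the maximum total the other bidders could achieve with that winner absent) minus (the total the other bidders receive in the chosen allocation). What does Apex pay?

Apex pays $11.

Efficient allocation: Flint→Slot 3 ($118), Iris→Slot 1 ($59), Apex→Slot 4 ($138); total welfare W = $315.
Apex receives Slot 4 at value $138, so the others get W − 138 = $177.
Without Apex: best allocation of the remaining 2 bidders over all 3 slots is Flint→Slot 3 ($118), Iris→Slot 4 ($70), total $188.
VCG payment = (others' best without Apex) − (others' welfare with Apex) = 188 − 177 = $11.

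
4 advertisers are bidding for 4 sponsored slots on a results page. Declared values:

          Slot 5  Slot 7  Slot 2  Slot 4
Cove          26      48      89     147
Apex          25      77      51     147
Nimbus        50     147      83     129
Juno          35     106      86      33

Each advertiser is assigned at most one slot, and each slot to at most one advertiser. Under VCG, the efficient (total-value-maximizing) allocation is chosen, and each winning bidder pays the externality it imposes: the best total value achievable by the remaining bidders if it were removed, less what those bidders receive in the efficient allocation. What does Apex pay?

Apex pays $109.

Efficient allocation: Cove→Slot 2 ($89), Apex→Slot 4 ($147), Nimbus→Slot 7 ($147), Juno→Slot 5 ($35); total welfare W = $418.
Apex receives Slot 4 at value $147, so the others get W − 147 = $271.
Without Apex: best allocation of the remaining 3 bidders over all 4 slots is Cove→Slot 4 ($147), Nimbus→Slot 7 ($147), Juno→Slot 2 ($86), total $380.
VCG payment = (others' best without Apex) − (others' welfare with Apex) = 380 − 271 = $109.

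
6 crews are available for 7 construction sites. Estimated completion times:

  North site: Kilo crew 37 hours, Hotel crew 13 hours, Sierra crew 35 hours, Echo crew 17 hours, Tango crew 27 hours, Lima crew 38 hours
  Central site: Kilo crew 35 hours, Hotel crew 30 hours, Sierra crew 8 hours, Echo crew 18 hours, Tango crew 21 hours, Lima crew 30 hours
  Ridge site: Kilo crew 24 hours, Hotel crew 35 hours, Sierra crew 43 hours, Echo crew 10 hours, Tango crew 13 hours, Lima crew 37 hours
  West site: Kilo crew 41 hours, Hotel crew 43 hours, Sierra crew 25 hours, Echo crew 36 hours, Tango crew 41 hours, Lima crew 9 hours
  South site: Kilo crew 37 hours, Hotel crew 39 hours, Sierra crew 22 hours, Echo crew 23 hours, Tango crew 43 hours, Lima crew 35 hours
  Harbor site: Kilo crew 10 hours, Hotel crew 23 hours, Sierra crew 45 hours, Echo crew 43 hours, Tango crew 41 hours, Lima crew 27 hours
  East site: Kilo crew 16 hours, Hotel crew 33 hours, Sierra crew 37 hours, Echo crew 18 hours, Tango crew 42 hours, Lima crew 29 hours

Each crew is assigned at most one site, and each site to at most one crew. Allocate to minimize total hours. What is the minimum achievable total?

Minimum total: 71 hours

Treat this as an assignment problem: match each crew to one site.
Optimal: Kilo crew→Harbor site (10 hours), Hotel crew→North site (13 hours), Sierra crew→Central site (8 hours), Echo crew→East site (18 hours), Tango crew→Ridge site (13 hours), Lima crew→West site (9 hours) — total 10+13+8+18+13+9 = 71 hours.
Min-entry greedy (repeatedly take the single cheapest remaining cell) gives 92 hours, worse by 21.
Next-best assignment: Kilo crew→Harbor site, Hotel crew→North site, Sierra crew→Central site, Echo crew→South site, Tango crew→Ridge site, Lima crew→West site = 76 hours.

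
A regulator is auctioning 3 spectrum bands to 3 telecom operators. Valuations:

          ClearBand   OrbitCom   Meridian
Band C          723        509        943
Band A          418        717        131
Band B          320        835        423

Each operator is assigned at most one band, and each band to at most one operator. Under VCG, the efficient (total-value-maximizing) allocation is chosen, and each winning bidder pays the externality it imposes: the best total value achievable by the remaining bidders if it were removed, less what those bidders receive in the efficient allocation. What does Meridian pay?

Efficient allocation: ClearBand→Band A ($418M), OrbitCom→Band B ($835M), Meridian→Band C ($943M); total welfare W = $2196M.
Meridian receives Band C at value $943M, so the others get W − 943 = $1253M.
Without Meridian: best allocation of the remaining 2 bidders over all 3 bands is ClearBand→Band C ($723M), OrbitCom→Band B ($835M), total $1558M.
VCG payment = (others' best without Meridian) − (others' welfare with Meridian) = 1558 − 1253 = $305M.

Meridian pays $305M.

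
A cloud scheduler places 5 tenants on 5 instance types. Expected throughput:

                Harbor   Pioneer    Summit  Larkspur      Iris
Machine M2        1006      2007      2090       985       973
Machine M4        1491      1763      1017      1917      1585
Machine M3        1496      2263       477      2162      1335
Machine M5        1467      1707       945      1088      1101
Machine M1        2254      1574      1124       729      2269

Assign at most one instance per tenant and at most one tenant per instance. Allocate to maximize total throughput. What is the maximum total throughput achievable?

Optimal: Harbor→Machine M5 (1467 ops/s), Pioneer→Machine M3 (2263 ops/s), Summit→Machine M2 (2090 ops/s), Larkspur→Machine M4 (1917 ops/s), Iris→Machine M1 (2269 ops/s) — total 1467+2263+2090+1917+2269 = 10006 ops/s.
Next-best assignment: Harbor→Machine M1, Pioneer→Machine M5, Summit→Machine M2, Larkspur→Machine M3, Iris→Machine M4 = 9798 ops/s.

Maximum total: 10006 ops/s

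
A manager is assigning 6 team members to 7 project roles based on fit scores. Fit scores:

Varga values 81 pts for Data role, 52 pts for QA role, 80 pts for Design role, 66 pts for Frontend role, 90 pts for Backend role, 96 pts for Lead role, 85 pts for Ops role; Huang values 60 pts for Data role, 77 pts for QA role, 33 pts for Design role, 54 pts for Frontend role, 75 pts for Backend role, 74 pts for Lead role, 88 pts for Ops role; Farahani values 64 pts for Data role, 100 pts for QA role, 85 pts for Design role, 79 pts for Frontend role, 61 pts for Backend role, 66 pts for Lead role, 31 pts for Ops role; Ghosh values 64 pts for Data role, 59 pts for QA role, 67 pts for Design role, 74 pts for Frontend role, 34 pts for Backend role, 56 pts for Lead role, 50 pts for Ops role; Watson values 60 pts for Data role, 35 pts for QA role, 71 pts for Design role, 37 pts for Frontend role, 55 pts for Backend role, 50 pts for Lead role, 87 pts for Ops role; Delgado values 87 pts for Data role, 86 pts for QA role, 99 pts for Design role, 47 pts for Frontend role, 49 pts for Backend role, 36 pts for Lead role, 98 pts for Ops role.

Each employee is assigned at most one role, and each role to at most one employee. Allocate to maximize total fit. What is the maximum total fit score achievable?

Optimal: Varga→Lead role (96 pts), Huang→Backend role (75 pts), Farahani→QA role (100 pts), Ghosh→Frontend role (74 pts), Watson→Ops role (87 pts), Delgado→Design role (99 pts) — total 96+75+100+74+87+99 = 531 pts.

Max total: 531 pts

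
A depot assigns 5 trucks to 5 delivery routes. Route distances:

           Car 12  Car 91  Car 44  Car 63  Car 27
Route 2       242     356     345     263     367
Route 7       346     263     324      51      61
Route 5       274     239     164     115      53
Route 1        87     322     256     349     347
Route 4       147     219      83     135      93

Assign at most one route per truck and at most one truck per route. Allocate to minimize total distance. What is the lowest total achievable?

Treat this as an assignment problem: match each truck to one route.
Optimal: Car 12→Route 1 (87 km), Car 91→Route 2 (356 km), Car 44→Route 4 (83 km), Car 63→Route 7 (51 km), Car 27→Route 5 (53 km) — total 87+356+83+51+53 = 630 km.

Minimum total: 630 km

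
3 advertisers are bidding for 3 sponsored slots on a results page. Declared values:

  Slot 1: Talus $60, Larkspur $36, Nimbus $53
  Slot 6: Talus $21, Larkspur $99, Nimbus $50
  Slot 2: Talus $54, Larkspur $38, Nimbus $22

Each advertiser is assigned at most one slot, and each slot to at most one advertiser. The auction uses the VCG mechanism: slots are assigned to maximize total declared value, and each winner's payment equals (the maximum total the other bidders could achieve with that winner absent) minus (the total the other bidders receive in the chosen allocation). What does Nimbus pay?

Efficient allocation: Talus→Slot 2 ($54), Larkspur→Slot 6 ($99), Nimbus→Slot 1 ($53); total welfare W = $206.
Nimbus receives Slot 1 at value $53, so the others get W − 53 = $153.
Without Nimbus: best allocation of the remaining 2 bidders over all 3 slots is Talus→Slot 1 ($60), Larkspur→Slot 6 ($99), total $159.
VCG payment = (others' best without Nimbus) − (others' welfare with Nimbus) = 159 − 153 = $6.

Nimbus pays $6.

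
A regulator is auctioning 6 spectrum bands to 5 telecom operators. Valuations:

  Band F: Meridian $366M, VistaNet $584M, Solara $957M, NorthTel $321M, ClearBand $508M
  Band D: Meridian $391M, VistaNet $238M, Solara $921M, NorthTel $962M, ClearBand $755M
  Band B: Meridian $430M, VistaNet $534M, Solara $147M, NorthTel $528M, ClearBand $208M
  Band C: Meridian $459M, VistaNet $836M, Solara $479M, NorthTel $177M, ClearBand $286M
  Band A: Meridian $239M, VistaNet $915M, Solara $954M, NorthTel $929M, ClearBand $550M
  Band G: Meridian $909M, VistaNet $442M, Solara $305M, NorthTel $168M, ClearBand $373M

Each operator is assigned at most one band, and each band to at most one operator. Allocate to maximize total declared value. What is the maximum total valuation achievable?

This is a one-to-one assignment (maximum-weight bipartite matching).
Optimal: Meridian→Band G ($909M), VistaNet→Band C ($836M), Solara→Band F ($957M), NorthTel→Band A ($929M), ClearBand→Band D ($755M) — total 909+836+957+929+755 = $4386M.
Checked against all permutations: $4386M is optimal.

Max total: $4386M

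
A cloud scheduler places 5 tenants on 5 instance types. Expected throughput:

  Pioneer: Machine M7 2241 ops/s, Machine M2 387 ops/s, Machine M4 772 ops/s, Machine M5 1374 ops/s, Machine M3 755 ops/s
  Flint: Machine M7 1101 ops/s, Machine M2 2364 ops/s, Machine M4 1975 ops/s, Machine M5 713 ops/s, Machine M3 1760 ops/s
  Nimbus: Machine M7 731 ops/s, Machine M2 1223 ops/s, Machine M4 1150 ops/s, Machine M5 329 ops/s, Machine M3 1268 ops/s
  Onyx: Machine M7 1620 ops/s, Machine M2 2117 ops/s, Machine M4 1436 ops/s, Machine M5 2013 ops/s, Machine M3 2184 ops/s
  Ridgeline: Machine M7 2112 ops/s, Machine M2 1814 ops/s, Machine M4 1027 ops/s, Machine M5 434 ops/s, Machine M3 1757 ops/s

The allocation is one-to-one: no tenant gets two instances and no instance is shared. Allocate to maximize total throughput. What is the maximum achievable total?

Max total: 9525 ops/s

Optimal: Pioneer→Machine M7 (2241 ops/s), Flint→Machine M2 (2364 ops/s), Nimbus→Machine M4 (1150 ops/s), Onyx→Machine M5 (2013 ops/s), Ridgeline→Machine M3 (1757 ops/s) — total 2241+2364+1150+2013+1757 = 9525 ops/s.
Row-greedy (each tenant in turn takes its best remaining instance) gives 8913 ops/s, worse by 612.
Next-best assignment: Pioneer→Machine M7, Flint→Machine M4, Nimbus→Machine M3, Onyx→Machine M5, Ridgeline→Machine M2 = 9311 ops/s.
Swapping Ridgeline↔Onyx (Ridgeline→Machine M5 434 ops/s, Onyx→Machine M3 2184 ops/s) loses 1152.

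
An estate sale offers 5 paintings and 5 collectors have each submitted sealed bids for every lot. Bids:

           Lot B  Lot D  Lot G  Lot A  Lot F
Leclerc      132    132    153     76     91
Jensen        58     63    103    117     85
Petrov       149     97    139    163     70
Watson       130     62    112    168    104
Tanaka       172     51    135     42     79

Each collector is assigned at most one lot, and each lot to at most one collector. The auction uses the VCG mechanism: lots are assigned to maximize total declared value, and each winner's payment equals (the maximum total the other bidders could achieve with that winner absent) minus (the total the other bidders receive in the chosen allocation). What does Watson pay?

Efficient allocation: Leclerc→Lot D ($132), Jensen→Lot F ($85), Petrov→Lot G ($139), Watson→Lot A ($168), Tanaka→Lot B ($172); total welfare W = $696.
Watson receives Lot A at value $168, so the others get W − 168 = $528.
Without Watson: best allocation of the remaining 4 bidders over all 5 lots is Leclerc→Lot G ($153), Jensen→Lot F ($85), Petrov→Lot A ($163), Tanaka→Lot B ($172), total $573.
VCG payment = (others' best without Watson) − (others' welfare with Watson) = 573 − 528 = $45.

Watson pays $45.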